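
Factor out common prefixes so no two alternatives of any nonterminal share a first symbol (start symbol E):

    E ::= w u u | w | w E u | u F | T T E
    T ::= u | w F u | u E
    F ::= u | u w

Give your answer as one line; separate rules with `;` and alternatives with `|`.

E has alternatives sharing prefix 'w': factor to E → w E' with E' → u u | ε | E u.
T has alternatives sharing prefix 'u': factor to T → u T' with T' → ε | E.
F has alternatives sharing prefix 'u': factor to F → u F' with F' → ε | w.

E ::= u F | T T E | w E'; T ::= w F u | u T'; F ::= u F'; E' ::= u u | ε | E u; T' ::= ε | E; F' ::= ε | w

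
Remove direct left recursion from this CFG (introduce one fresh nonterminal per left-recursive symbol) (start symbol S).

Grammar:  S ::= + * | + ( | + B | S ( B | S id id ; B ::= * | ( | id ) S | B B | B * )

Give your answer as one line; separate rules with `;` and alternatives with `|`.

S, B are directly left-recursive.
For S: α = {( B, id id}, β = {+ *, + (, + B}. Rewrite as S → β S' and S' → α S' | ε.
For B: α = {B, * )}, β = {*, (, id ) S}. Rewrite as B → β B' and B' → α B' | ε.

S ::= + * S' | + ( S' | + B S'; B ::= * B' | ( B' | id ) S B'; S' ::= ( B S' | id id S' | ε; B' ::= B B' | * ) B' | ε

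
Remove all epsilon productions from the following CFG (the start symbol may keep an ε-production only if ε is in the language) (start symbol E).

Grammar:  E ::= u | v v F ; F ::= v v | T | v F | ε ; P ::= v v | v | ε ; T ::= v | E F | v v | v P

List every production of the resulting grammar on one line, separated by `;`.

E ::= u | v v F | v v; F ::= v v | T | v F | v; P ::= v v | v; T ::= v | E F | E | v v | v P

The nullable symbols are {F, P}.
ε ∉ L(G), so no ε-production is kept.
For each production, add variants omitting each subset of nullable occurrences: E → v v F gives v v F | v v. F → v F gives v F | v. T → E F gives E F | E.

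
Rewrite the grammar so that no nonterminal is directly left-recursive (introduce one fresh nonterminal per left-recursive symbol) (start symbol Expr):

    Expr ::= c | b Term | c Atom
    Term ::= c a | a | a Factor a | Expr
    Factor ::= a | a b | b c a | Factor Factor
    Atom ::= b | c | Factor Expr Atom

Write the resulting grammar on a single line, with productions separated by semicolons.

Directly left-recursive nonterminal: Factor.
For Factor: α = {Factor}, β = {a, a b, b c a}. Rewrite as Factor → β Factor1 and Factor1 → α Factor1 | ε.

Expr ::= c | b Term | c Atom; Term ::= c a | a | a Factor a | Expr; Factor ::= a Factor1 | a b Factor1 | b c a Factor1; Atom ::= b | c | Factor Expr Atom; Factor1 ::= Factor Factor1 | ε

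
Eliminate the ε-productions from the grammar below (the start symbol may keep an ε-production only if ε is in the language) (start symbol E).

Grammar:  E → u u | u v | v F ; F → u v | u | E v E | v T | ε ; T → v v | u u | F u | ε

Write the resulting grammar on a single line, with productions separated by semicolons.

The nullable symbols are {F, T}.
ε ∉ L(G), so no ε-production is kept.
Expand every rule over subsets of its nullable positions: E → v F gives v F | v. F → v T gives v T | v. T → F u gives F u | u.

E → u u | u v | v F | v; F → u v | u | E v E | v T | v; T → v v | u u | F u | u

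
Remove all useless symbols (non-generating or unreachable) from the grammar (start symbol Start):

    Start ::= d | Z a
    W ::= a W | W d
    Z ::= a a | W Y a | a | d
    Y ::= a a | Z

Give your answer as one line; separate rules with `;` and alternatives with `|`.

Start ::= d | Z a; Z ::= a a | a | d

Generating nonterminals: {Start, Y, Z}.
Reachable from Start after that: {Start, Z}.
Removed useless symbols: {W, Y} and every production mentioning them.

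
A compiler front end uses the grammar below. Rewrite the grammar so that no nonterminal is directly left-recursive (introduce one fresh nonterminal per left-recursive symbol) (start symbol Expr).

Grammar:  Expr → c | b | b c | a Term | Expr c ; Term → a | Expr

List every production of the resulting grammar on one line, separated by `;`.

Left recursion appears on Expr.
For Expr: α = {c}, β = {c, b, b c, a Term}. Rewrite as Expr → β Expr1 and Expr1 → α Expr1 | ε.

Expr → c Expr1 | b Expr1 | b c Expr1 | a Term Expr1; Term → a | Expr; Expr1 → c Expr1 | ε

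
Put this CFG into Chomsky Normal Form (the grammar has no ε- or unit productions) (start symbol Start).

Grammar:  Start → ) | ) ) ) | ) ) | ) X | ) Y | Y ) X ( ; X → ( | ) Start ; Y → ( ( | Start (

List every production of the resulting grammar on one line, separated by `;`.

Introduce a nonterminal for each terminal appearing in a rule of length ≥ 2: X1 → ), X2 → (.
Binarize each right-hand side of length ≥ 3 by chaining fresh nonterminals (Y1, Y2, …): affected rules were Start → X1 X1 X1; Start → Y X1 X X2.

Start → ) | X1 Y1 | X1 X1 | X1 X | X1 Y | Y Y2; X → ( | X1 Start; Y → X2 X2 | Start X2; X1 → ); X2 → (; Y1 → X1 X1; Y2 → X1 Y3; Y3 → X X2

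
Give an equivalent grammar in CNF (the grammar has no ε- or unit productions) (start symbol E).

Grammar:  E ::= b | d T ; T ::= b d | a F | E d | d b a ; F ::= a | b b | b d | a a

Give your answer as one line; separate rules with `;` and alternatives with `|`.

Introduce a nonterminal for each terminal appearing in a rule of length ≥ 2: X1 → d, X2 → b, X3 → a.
Binarize each right-hand side of length ≥ 3 by chaining fresh nonterminals (Y1, Y2, …): affected rules were T → X1 X2 X3.

E ::= b | X1 T; T ::= X2 X1 | X3 F | E X1 | X1 Y1; F ::= a | X2 X2 | X2 X1 | X3 X3; X1 ::= d; X2 ::= b; X3 ::= a; Y1 ::= X2 X3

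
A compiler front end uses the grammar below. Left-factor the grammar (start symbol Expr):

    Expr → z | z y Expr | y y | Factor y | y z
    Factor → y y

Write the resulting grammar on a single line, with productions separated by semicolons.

Expr has alternatives sharing prefix 'z': factor to Expr → z Expr1 with Expr1 → ε | y Expr.
Expr has alternatives sharing prefix 'y': factor to Expr → y Expr2 with Expr2 → y | z.

Expr → Factor y | z Expr1 | y Expr2; Factor → y y; Expr1 → epsilon | y Expr; Expr2 → y | z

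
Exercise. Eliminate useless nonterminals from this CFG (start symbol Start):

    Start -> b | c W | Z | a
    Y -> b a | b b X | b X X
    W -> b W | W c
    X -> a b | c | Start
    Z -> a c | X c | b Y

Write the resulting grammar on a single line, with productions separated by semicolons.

Start -> b | Z | a; Y -> b a | b b X | b X X; X -> a b | c | Start; Z -> a c | X c | b Y

Generating nonterminals: {Start, X, Y, Z}.
Reachable from Start after that: {Start, X, Y, Z}.
Removed useless symbols: {W} and every production mentioning them.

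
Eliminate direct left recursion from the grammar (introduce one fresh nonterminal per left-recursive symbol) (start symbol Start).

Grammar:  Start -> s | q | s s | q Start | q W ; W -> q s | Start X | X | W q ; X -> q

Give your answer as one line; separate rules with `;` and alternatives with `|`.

W is directly left-recursive.
For W: α = {q}, β = {q s, Start X, X}. Rewrite as W → β W1 and W1 → α W1 | ε.

Start -> s | q | s s | q Start | q W; W -> q s W1 | Start X W1 | X W1; X -> q; W1 -> q W1 | ε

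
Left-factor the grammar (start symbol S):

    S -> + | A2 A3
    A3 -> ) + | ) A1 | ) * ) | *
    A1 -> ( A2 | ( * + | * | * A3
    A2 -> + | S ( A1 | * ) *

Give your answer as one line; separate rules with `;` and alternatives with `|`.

S -> + | A2 A3; A3 -> * | ) A3'; A1 -> ( A1' | * A1''; A2 -> + | S ( A1 | * ) *; A3' -> + | A1 | * ); A1' -> A2 | * +; A1'' -> ε | A3

A3 has alternatives sharing prefix ')': factor to A3 → ) A3' with A3' → + | A1 | * ).
A1 has alternatives sharing prefix '(': factor to A1 → ( A1' with A1' → A2 | * +.
A1 has alternatives sharing prefix '*': factor to A1 → * A1'' with A1'' → ε | A3.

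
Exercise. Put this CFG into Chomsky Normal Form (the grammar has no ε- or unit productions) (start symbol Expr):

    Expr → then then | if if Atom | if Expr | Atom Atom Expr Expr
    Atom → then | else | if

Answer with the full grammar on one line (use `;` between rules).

Expr → X1 X1 | X2 Y1 | X2 Expr | Atom Y2; Atom → then | else | if; X1 → then; X2 → if; Y1 → X2 Atom; Y2 → Atom Y3; Y3 → Expr Expr

Introduce a nonterminal for each terminal appearing in a rule of length ≥ 2: X1 → then, X2 → if.
Binarize each right-hand side of length ≥ 3 by chaining fresh nonterminals (Y1, Y2, …): affected rules were Expr → X2 X2 Atom; Expr → Atom Atom Expr Expr.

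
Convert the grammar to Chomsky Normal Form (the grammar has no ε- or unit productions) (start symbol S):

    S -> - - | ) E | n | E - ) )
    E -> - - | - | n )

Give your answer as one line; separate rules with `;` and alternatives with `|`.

S -> X1 X1 | X2 E | n | E Y1; E -> X1 X1 | - | X3 X2; X1 -> -; X2 -> ); X3 -> n; Y1 -> X1 Y2; Y2 -> X2 X2

Introduce a nonterminal for each terminal appearing in a rule of length ≥ 2: X1 → -, X2 → ), X3 → n.
Binarize each right-hand side of length ≥ 3 by chaining fresh nonterminals (Y1, Y2, …): affected rules were S → E X1 X2 X2.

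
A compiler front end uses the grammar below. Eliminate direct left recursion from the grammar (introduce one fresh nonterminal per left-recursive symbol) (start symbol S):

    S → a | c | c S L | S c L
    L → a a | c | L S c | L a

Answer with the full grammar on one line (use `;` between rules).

S → a S' | c S' | c S L S'; L → a a L' | c L'; S' → c L S' | ε; L' → S c L' | a L' | ε

Directly left-recursive nonterminals: S, L.
For S: α = {c L}, β = {a, c, c S L}. Rewrite as S → β S' and S' → α S' | ε.
For L: α = {S c, a}, β = {a a, c}. Rewrite as L → β L' and L' → α L' | ε.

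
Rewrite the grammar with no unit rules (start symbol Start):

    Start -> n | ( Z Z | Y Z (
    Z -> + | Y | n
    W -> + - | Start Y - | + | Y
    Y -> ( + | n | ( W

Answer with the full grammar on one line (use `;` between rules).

Unit pairs: W ⇒* {Y}; Z ⇒* {Y}.
For every A with A ⇒* B via unit rules, add B's non-unit alternatives to A; then delete every rule of the form X → Y.

Start -> n | ( Z Z | Y Z (; Z -> + | n | ( + | ( W; W -> ( + | n | ( W | + - | Start Y - | +; Y -> ( + | n | ( W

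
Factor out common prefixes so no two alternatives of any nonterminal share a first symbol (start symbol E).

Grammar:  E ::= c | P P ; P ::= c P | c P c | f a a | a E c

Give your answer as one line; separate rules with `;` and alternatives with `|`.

E ::= c | P P; P ::= f a a | a E c | c P P'; P' ::= eps | c

P has alternatives sharing prefix 'c P': factor to P → c P P' with P' → ε | c.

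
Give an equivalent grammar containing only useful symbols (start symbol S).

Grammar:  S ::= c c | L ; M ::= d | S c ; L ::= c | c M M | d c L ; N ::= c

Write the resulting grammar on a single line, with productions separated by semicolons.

Generating nonterminals: {L, M, N, S}.
Reachable from S after that: {L, M, S}.
Removed useless symbols: {N} and every production mentioning them.

S ::= c c | L; M ::= d | S c; L ::= c | c M M | d c L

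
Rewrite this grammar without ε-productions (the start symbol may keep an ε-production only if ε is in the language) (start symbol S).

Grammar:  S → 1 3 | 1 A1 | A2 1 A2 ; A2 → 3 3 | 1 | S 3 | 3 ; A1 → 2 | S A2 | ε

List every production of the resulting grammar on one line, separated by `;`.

Nullable set = {A1}.
ε ∉ L(G), so no ε-production is kept.
For each production, add variants omitting each subset of nullable occurrences: S → 1 A1 gives 1 A1 | 1.

S → 1 3 | 1 A1 | 1 | A2 1 A2; A2 → 3 3 | 1 | S 3 | 3; A1 → 2 | S A2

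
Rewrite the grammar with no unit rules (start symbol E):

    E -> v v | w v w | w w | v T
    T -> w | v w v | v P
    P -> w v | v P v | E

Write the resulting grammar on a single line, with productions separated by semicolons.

E -> v v | w v w | w w | v T; T -> w | v w v | v P; P -> v v | w v w | w w | v T | w v | v P v

Unit pairs: P ⇒* {E}.
For each unit pair (A, B), copy every non-unit production of B to A, then drop all unit productions.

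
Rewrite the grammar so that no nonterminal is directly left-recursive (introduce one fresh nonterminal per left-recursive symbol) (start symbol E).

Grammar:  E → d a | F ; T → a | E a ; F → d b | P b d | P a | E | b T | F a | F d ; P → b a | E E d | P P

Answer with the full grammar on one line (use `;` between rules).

Directly left-recursive nonterminals: F, P.
For F: α = {a, d}, β = {d b, P b d, P a, E, b T}. Rewrite as F → β F' and F' → α F' | ε.
For P: α = {P}, β = {b a, E E d}. Rewrite as P → β P' and P' → α P' | ε.

E → d a | F; T → a | E a; F → d b F' | P b d F' | P a F' | E F' | b T F'; P → b a P' | E E d P'; F' → a F' | d F' | ε; P' → P P' | ε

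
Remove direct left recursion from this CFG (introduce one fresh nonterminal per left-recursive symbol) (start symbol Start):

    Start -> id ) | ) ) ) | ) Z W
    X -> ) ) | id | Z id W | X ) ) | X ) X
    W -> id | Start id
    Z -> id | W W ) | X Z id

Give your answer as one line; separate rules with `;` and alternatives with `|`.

Start -> id ) | ) ) ) | ) Z W; X -> ) ) X1 | id X1 | Z id W X1; W -> id | Start id; Z -> id | W W ) | X Z id; X1 -> ) ) X1 | ) X X1 | ε

X is directly left-recursive.
For X: α = {) ), ) X}, β = {) ), id, Z id W}. Rewrite as X → β X1 and X1 → α X1 | ε.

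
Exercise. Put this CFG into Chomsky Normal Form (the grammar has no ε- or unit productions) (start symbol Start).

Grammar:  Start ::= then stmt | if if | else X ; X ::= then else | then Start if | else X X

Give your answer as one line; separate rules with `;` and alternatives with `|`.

Introduce a nonterminal for each terminal appearing in a rule of length ≥ 2: X1 → then, X2 → stmt, X3 → if, X4 → else.
Binarize each right-hand side of length ≥ 3 by chaining fresh nonterminals (Y1, Y2, …): affected rules were X → X1 Start X3; X → X4 X X.

Start ::= X1 X2 | X3 X3 | X4 X; X ::= X1 X4 | X1 Y1 | X4 Y2; X1 ::= then; X2 ::= stmt; X3 ::= if; X4 ::= else; Y1 ::= Start X3; Y2 ::= X X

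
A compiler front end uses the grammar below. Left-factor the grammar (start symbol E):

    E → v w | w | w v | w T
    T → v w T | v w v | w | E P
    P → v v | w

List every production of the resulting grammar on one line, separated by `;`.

E → v w | w E'; T → w | E P | v w T'; P → v v | w; E' → eps | v | T; T' → T | v

E has alternatives sharing prefix 'w': factor to E → w E' with E' → ε | v | T.
T has alternatives sharing prefix 'v w': factor to T → v w T' with T' → T | v.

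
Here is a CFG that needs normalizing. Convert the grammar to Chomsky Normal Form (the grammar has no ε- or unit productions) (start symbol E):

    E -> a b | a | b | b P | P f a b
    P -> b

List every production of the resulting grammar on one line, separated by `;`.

Introduce a nonterminal for each terminal appearing in a rule of length ≥ 2: X1 → a, X2 → b, X3 → f.
Binarize each right-hand side of length ≥ 3 by chaining fresh nonterminals (Y1, Y2, …): affected rules were E → P X3 X1 X2.

E -> X1 X2 | a | b | X2 P | P Y1; P -> b; X1 -> a; X2 -> b; X3 -> f; Y1 -> X3 Y2; Y2 -> X1 X2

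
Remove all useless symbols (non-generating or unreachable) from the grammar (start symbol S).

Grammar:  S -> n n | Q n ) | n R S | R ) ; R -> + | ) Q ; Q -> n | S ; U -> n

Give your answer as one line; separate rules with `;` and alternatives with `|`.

S -> n n | Q n ) | n R S | R ); R -> + | ) Q; Q -> n | S

Generating nonterminals: {Q, R, S, U}.
Reachable from S after that: {Q, R, S}.
Removed useless symbols: {U} and every production mentioning them.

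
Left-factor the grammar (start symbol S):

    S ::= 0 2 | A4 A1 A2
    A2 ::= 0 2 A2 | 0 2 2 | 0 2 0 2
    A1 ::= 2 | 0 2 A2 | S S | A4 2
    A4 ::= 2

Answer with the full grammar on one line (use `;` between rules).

S ::= 0 2 | A4 A1 A2; A2 ::= 0 2 A2'; A1 ::= 2 | 0 2 A2 | S S | A4 2; A4 ::= 2; A2' ::= A2 | 2 | 0 2

A2 has alternatives sharing prefix '0 2': factor to A2 → 0 2 A2' with A2' → A2 | 2 | 0 2.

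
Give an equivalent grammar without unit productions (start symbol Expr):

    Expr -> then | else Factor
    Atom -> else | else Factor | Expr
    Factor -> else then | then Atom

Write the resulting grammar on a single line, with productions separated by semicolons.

Unit pairs: Atom ⇒* {Expr}.
For every A with A ⇒* B via unit rules, add B's non-unit alternatives to A; then delete every rule of the form X → Y.

Expr -> then | else Factor; Atom -> else | else Factor | then; Factor -> else then | then Atom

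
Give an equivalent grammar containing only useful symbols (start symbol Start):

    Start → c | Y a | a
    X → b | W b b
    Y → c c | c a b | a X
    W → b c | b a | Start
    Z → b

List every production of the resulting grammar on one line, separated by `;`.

Generating nonterminals: {Start, W, X, Y, Z}.
Reachable from Start after that: {Start, W, X, Y}.
Removed useless symbols: {Z} and every production mentioning them.

Start → c | Y a | a; X → b | W b b; Y → c c | c a b | a X; W → b c | b a | Start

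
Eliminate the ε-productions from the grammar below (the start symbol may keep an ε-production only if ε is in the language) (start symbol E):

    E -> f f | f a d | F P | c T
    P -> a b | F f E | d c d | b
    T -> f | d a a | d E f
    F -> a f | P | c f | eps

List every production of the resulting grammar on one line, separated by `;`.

Nullable nonterminals: {F}.
ε ∉ L(G), so no ε-production is kept.
For each production, add variants omitting each subset of nullable occurrences: E → F P gives F P | P. P → F f E gives F f E | f E.

E -> f f | f a d | F P | P | c T; P -> a b | F f E | f E | d c d | b; T -> f | d a a | d E f; F -> a f | P | c f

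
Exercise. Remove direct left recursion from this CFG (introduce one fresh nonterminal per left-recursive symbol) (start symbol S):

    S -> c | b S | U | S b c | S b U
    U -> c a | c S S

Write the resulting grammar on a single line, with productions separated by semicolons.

S -> c S' | b S S' | U S'; U -> c a | c S S; S' -> b c S' | b U S' | ε

Directly left-recursive nonterminal: S.
For S: α = {b c, b U}, β = {c, b S, U}. Rewrite as S → β S' and S' → α S' | ε.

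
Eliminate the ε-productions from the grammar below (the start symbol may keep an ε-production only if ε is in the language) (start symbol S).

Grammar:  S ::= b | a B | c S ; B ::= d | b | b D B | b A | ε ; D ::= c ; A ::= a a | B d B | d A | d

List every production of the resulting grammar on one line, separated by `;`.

The nullable symbols are {B}.
ε ∉ L(G), so no ε-production is kept.
Add the nullable-subset variants: S → a B gives a B | a. B → b D B gives b D B | b D. A → B d B gives B d B | B d | d B | d.

S ::= b | a B | a | c S; B ::= d | b | b D B | b D | b A; D ::= c; A ::= a a | B d B | B d | d B | d | d A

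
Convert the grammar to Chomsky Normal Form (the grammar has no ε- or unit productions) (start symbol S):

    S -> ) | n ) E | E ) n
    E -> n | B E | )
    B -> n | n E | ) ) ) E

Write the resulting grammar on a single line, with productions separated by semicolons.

Introduce a nonterminal for each terminal appearing in a rule of length ≥ 2: X1 → n, X2 → ).
Binarize each right-hand side of length ≥ 3 by chaining fresh nonterminals (Y1, Y2, …): affected rules were S → X1 X2 E; S → E X2 X1; B → X2 X2 X2 E.

S -> ) | X1 Y1 | E Y2; E -> n | B E | ); B -> n | X1 E | X2 Y3; X1 -> n; X2 -> ); Y1 -> X2 E; Y2 -> X2 X1; Y3 -> X2 Y4; Y4 -> X2 E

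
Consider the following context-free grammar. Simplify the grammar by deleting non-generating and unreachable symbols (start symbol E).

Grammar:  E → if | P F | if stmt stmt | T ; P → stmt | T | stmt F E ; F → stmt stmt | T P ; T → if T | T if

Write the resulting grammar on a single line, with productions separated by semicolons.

Generating nonterminals: {E, F, P}.
Reachable from E after that: {E, F, P}.
Removed useless symbols: {T} and every production mentioning them.

E → if | P F | if stmt stmt; P → stmt | stmt F E; F → stmt stmt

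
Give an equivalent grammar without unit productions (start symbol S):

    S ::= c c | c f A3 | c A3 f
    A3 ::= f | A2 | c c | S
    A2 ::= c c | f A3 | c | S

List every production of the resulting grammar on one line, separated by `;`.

Unit pairs: A2 ⇒* {S}; A3 ⇒* {A2, S}.
Replace each nonterminal's rules with the union of the non-unit rules of every nonterminal it unit-derives.

S ::= c c | c f A3 | c A3 f; A3 ::= c c | f A3 | c | c f A3 | c A3 f | f; A2 ::= c c | f A3 | c | c f A3 | c A3 f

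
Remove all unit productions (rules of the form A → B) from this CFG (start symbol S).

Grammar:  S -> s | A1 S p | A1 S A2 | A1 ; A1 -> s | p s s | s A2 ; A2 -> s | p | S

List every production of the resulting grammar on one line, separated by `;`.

S -> s | p s s | s A2 | A1 S p | A1 S A2; A1 -> s | p s s | s A2; A2 -> s | p | p s s | s A2 | A1 S p | A1 S A2

Unit pairs: A2 ⇒* {A1, S}; S ⇒* {A1}.
For each unit pair (A, B), copy every non-unit production of B to A, then drop all unit productions.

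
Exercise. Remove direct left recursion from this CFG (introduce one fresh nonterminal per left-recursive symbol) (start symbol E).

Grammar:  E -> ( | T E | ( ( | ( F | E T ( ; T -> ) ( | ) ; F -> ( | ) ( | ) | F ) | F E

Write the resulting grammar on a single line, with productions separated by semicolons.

E -> ( E' | T E E' | ( ( E' | ( F E'; T -> ) ( | ); F -> ( F' | ) ( F' | ) F'; E' -> T ( E' | epsilon; F' -> ) F' | E F' | epsilon

Left recursion appears on E, F.
For E: α = {T (}, β = {(, T E, ( (, ( F}. Rewrite as E → β E' and E' → α E' | ε.
For F: α = {), E}, β = {(, ) (, )}. Rewrite as F → β F' and F' → α F' | ε.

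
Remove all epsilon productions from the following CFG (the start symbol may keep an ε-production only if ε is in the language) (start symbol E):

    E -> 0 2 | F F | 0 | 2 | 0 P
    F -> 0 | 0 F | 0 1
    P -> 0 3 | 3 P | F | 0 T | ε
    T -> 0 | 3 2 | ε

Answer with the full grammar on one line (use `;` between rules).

Nullable set = {P, T}.
ε ∉ L(G), so no ε-production is kept.
Expand every rule over subsets of its nullable positions: P → 3 P gives 3 P | 3. P → 0 T gives 0 T | 0.

E -> 0 2 | F F | 0 | 2 | 0 P; F -> 0 | 0 F | 0 1; P -> 0 3 | 3 P | 3 | F | 0 T | 0; T -> 0 | 3 2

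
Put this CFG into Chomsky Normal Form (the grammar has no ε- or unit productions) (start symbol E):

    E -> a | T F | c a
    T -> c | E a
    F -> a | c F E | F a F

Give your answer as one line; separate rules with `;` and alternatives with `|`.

E -> a | T F | X1 X2; T -> c | E X2; F -> a | X1 Y1 | F Y2; X1 -> c; X2 -> a; Y1 -> F E; Y2 -> X2 F

Introduce a nonterminal for each terminal appearing in a rule of length ≥ 2: X1 → c, X2 → a.
Binarize each right-hand side of length ≥ 3 by chaining fresh nonterminals (Y1, Y2, …): affected rules were F → X1 F E; F → F X2 F.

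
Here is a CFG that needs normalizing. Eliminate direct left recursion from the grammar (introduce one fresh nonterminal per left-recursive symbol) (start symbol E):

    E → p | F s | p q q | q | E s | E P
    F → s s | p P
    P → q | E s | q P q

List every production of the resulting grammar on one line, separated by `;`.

Directly left-recursive nonterminal: E.
For E: α = {s, P}, β = {p, F s, p q q, q}. Rewrite as E → β E' and E' → α E' | ε.

E → p E' | F s E' | p q q E' | q E'; F → s s | p P; P → q | E s | q P q; E' → s E' | P E' | ε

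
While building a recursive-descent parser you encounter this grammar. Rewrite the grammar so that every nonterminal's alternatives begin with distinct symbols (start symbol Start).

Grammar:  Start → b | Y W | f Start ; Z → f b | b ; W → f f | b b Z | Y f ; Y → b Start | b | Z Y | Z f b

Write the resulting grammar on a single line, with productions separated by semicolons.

Y has alternatives sharing prefix 'b': factor to Y → b Y1 with Y1 → Start | ε.
Y has alternatives sharing prefix 'Z': factor to Y → Z Y2 with Y2 → Y | f b.

Start → b | Y W | f Start; Z → f b | b; W → f f | b b Z | Y f; Y → b Y1 | Z Y2; Y1 → Start | eps; Y2 → Y | f b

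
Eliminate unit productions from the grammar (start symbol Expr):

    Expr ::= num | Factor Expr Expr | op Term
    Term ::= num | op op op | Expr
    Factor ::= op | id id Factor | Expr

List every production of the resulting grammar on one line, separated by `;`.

Unit pairs: Factor ⇒* {Expr}; Term ⇒* {Expr}.
For every A with A ⇒* B via unit rules, add B's non-unit alternatives to A; then delete every rule of the form X → Y.

Expr ::= num | Factor Expr Expr | op Term; Term ::= num | op op op | Factor Expr Expr | op Term; Factor ::= op | id id Factor | num | Factor Expr Expr | op Term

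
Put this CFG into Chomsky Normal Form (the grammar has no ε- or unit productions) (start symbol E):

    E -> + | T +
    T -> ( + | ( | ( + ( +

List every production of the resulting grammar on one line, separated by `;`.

E -> + | T X1; T -> X2 X1 | ( | X2 Y1; X1 -> +; X2 -> (; Y1 -> X1 Y2; Y2 -> X2 X1

Introduce a nonterminal for each terminal appearing in a rule of length ≥ 2: X1 → +, X2 → (.
Binarize each right-hand side of length ≥ 3 by chaining fresh nonterminals (Y1, Y2, …): affected rules were T → X2 X1 X2 X1.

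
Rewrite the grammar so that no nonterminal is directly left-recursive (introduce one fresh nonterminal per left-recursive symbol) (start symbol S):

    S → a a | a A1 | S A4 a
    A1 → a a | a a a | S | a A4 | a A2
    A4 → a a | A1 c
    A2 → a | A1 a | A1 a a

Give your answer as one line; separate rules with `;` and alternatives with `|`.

Directly left-recursive nonterminal: S.
For S: α = {A4 a}, β = {a a, a A1}. Rewrite as S → β S' and S' → α S' | ε.

S → a a S' | a A1 S'; A1 → a a | a a a | S | a A4 | a A2; A4 → a a | A1 c; A2 → a | A1 a | A1 a a; S' → A4 a S' | ε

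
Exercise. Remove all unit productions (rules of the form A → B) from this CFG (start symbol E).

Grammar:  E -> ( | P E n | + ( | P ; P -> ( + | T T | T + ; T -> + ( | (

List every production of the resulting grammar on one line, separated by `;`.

Unit pairs: E ⇒* {P}.
For every A with A ⇒* B via unit rules, add B's non-unit alternatives to A; then delete every rule of the form X → Y.

E -> ( | P E n | + ( | ( + | T T | T +; P -> ( + | T T | T +; T -> + ( | (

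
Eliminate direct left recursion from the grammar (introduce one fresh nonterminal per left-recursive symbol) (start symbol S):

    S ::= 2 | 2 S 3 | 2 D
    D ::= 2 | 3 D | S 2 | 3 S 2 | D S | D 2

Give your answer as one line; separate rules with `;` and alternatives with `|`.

Directly left-recursive nonterminal: D.
For D: α = {S, 2}, β = {2, 3 D, S 2, 3 S 2}. Rewrite as D → β D' and D' → α D' | ε.

S ::= 2 | 2 S 3 | 2 D; D ::= 2 D' | 3 D D' | S 2 D' | 3 S 2 D'; D' ::= S D' | 2 D' | epsilon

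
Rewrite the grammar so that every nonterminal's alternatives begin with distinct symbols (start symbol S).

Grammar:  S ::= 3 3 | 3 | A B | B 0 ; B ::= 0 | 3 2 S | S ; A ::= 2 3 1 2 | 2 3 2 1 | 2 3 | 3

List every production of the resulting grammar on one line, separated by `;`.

S has alternatives sharing prefix '3': factor to S → 3 S' with S' → 3 | ε.
A has alternatives sharing prefix '2 3': factor to A → 2 3 A' with A' → 1 2 | 2 1 | ε.

S ::= A B | B 0 | 3 S'; B ::= 0 | 3 2 S | S; A ::= 3 | 2 3 A'; S' ::= 3 | ε; A' ::= 1 2 | 2 1 | ε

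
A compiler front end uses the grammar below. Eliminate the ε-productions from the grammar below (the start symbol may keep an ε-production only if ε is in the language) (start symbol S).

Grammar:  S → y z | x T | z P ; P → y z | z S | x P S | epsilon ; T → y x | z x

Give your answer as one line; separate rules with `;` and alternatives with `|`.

Nullable set = {P}.
ε ∉ L(G), so no ε-production is kept.
Add the nullable-subset variants: S → z P gives z P | z. P → x P S gives x P S | x S.

S → y z | x T | z P | z; P → y z | z S | x P S | x S; T → y x | z x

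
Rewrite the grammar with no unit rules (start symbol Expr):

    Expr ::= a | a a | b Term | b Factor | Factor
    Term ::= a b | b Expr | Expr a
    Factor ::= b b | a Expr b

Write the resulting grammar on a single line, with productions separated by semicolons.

Expr ::= b b | a Expr b | a | a a | b Term | b Factor; Term ::= a b | b Expr | Expr a; Factor ::= b b | a Expr b

Unit pairs: Expr ⇒* {Factor}.
For each unit pair (A, B), copy every non-unit production of B to A, then drop all unit productions.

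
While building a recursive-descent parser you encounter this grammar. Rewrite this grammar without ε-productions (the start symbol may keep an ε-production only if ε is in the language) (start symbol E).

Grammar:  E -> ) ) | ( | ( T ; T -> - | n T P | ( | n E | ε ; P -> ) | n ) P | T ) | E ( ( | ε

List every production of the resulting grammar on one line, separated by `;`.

Nullable nonterminals: {P, T}.
ε ∉ L(G), so no ε-production is kept.
For each production, add variants omitting each subset of nullable occurrences: T → n T P gives n T P | n T | n P | n. P → n ) P gives n ) P | n ).

E -> ) ) | ( | ( T; T -> - | n T P | n T | n P | n | ( | n E; P -> ) | n ) P | n ) | T ) | E ( (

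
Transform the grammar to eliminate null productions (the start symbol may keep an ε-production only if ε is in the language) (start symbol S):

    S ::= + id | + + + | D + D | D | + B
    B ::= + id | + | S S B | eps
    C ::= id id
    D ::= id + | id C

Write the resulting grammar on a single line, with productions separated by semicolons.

S ::= + id | + + + | D + D | D | + B | +; B ::= + id | + | S S B | S S; C ::= id id; D ::= id + | id C

Nullable set = {B}.
ε ∉ L(G), so no ε-production is kept.
For each production, add variants omitting each subset of nullable occurrences: S → + B gives + B | +. B → S S B gives S S B | S S.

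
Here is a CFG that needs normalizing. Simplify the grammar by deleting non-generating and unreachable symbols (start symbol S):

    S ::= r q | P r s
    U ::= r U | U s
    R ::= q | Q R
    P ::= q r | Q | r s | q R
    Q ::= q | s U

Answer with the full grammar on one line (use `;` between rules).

S ::= r q | P r s; R ::= q | Q R; P ::= q r | Q | r s | q R; Q ::= q

Generating nonterminals: {P, Q, R, S}.
Reachable from S after that: {P, Q, R, S}.
Removed useless symbols: {U} and every production mentioning them.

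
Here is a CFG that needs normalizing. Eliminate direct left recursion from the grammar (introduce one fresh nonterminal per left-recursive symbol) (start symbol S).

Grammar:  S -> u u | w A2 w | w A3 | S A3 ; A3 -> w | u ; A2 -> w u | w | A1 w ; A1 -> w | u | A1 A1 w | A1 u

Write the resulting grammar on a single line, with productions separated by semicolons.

S -> u u S' | w A2 w S' | w A3 S'; A3 -> w | u; A2 -> w u | w | A1 w; A1 -> w A1' | u A1'; S' -> A3 S' | ε; A1' -> A1 w A1' | u A1' | ε

Left recursion appears on S, A1.
For S: α = {A3}, β = {u u, w A2 w, w A3}. Rewrite as S → β S' and S' → α S' | ε.
For A1: α = {A1 w, u}, β = {w, u}. Rewrite as A1 → β A1' and A1' → α A1' | ε.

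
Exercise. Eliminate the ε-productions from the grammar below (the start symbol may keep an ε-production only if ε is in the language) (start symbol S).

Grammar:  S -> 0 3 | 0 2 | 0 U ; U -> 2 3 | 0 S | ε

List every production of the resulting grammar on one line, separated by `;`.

The nullable symbols are {U}.
ε ∉ L(G), so no ε-production is kept.
Expand every rule over subsets of its nullable positions: S → 0 U gives 0 U | 0.

S -> 0 3 | 0 2 | 0 U | 0; U -> 2 3 | 0 S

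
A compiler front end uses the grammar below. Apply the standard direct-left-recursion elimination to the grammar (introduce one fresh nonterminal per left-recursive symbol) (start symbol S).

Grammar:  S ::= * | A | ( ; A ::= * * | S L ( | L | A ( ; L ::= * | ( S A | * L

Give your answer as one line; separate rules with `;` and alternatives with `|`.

S ::= * | A | (; A ::= * * A' | S L ( A' | L A'; L ::= * | ( S A | * L; A' ::= ( A' | ε

A is directly left-recursive.
For A: α = {(}, β = {* *, S L (, L}. Rewrite as A → β A' and A' → α A' | ε.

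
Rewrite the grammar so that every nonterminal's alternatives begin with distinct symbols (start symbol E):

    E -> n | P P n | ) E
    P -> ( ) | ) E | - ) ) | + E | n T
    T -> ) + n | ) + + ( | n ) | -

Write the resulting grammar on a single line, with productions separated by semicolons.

T has alternatives sharing prefix ') +': factor to T → ) + T' with T' → n | + (.

E -> n | P P n | ) E; P -> ( ) | ) E | - ) ) | + E | n T; T -> n ) | - | ) + T'; T' -> n | + (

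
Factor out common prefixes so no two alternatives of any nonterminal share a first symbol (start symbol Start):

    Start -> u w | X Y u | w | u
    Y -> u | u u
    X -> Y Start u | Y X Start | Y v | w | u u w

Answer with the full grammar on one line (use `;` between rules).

Start -> X Y u | w | u Start1; Y -> u Y1; X -> w | u u w | Y X1; Start1 -> w | epsilon; Y1 -> epsilon | u; X1 -> Start u | X Start | v

Start has alternatives sharing prefix 'u': factor to Start → u Start1 with Start1 → w | ε.
Y has alternatives sharing prefix 'u': factor to Y → u Y1 with Y1 → ε | u.
X has alternatives sharing prefix 'Y': factor to X → Y X1 with X1 → Start u | X Start | v.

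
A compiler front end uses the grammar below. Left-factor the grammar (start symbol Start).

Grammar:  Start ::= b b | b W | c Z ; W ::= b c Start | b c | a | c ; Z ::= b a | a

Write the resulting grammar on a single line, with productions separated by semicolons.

Start has alternatives sharing prefix 'b': factor to Start → b Start1 with Start1 → b | W.
W has alternatives sharing prefix 'b c': factor to W → b c W1 with W1 → Start | ε.

Start ::= c Z | b Start1; W ::= a | c | b c W1; Z ::= b a | a; Start1 ::= b | W; W1 ::= Start | eps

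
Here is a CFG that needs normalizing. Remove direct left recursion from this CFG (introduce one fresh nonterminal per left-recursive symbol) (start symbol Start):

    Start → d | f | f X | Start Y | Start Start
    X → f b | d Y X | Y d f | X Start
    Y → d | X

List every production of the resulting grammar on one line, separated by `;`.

Start → d Start1 | f Start1 | f X Start1; X → f b X1 | d Y X X1 | Y d f X1; Y → d | X; Start1 → Y Start1 | Start Start1 | ε; X1 → Start X1 | ε

Directly left-recursive nonterminals: Start, X.
For Start: α = {Y, Start}, β = {d, f, f X}. Rewrite as Start → β Start1 and Start1 → α Start1 | ε.
For X: α = {Start}, β = {f b, d Y X, Y d f}. Rewrite as X → β X1 and X1 → α X1 | ε.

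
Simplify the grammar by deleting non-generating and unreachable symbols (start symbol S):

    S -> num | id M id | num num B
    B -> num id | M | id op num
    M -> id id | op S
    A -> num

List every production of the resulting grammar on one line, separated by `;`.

S -> num | id M id | num num B; B -> num id | M | id op num; M -> id id | op S

Generating nonterminals: {A, B, M, S}.
Reachable from S after that: {B, M, S}.
Removed useless symbols: {A} and every production mentioning them.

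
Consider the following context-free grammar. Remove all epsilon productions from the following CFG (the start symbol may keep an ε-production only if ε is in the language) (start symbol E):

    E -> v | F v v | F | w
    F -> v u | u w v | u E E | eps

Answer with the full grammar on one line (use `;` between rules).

The nullable symbols are {E, F}.
ε ∈ L(G) since E is nullable, so keep E → ε.
Expand every rule over subsets of its nullable positions: E → F v v gives F v v | v v. F → u E E gives u E E | u E | u.

E -> v | F v v | v v | F | w | eps; F -> v u | u w v | u E E | u E | u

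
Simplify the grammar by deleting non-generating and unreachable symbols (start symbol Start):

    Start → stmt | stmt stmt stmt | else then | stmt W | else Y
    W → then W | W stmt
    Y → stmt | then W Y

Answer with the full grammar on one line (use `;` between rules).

Start → stmt | stmt stmt stmt | else then | else Y; Y → stmt

Generating nonterminals: {Start, Y}.
Reachable from Start after that: {Start, Y}.
Removed useless symbols: {W} and every production mentioning them.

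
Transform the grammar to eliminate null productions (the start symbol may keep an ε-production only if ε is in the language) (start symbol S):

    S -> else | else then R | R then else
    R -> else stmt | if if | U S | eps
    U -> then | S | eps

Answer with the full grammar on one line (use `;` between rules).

S -> else | else then R | else then | R then else | then else; R -> else stmt | if if | U S | S; U -> then | S

The nullable symbols are {R, U}.
ε ∉ L(G), so no ε-production is kept.
For each production, add variants omitting each subset of nullable occurrences: S → else then R gives else then R | else then. S → R then else gives R then else | then else. R → U S gives U S | S.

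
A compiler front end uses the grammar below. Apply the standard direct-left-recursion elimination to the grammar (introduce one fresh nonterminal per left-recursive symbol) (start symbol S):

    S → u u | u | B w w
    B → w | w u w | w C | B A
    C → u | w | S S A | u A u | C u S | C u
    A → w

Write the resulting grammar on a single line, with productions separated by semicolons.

B, C are directly left-recursive.
For B: α = {A}, β = {w, w u w, w C}. Rewrite as B → β B' and B' → α B' | ε.
For C: α = {u S, u}, β = {u, w, S S A, u A u}. Rewrite as C → β C' and C' → α C' | ε.

S → u u | u | B w w; B → w B' | w u w B' | w C B'; C → u C' | w C' | S S A C' | u A u C'; A → w; B' → A B' | eps; C' → u S C' | u C' | eps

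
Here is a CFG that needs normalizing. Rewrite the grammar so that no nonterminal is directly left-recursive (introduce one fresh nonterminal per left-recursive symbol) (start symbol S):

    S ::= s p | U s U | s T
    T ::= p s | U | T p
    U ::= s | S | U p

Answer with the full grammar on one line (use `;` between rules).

S ::= s p | U s U | s T; T ::= p s T' | U T'; U ::= s U' | S U'; T' ::= p T' | ε; U' ::= p U' | ε

T, U are directly left-recursive.
For T: α = {p}, β = {p s, U}. Rewrite as T → β T' and T' → α T' | ε.
For U: α = {p}, β = {s, S}. Rewrite as U → β U' and U' → α U' | ε.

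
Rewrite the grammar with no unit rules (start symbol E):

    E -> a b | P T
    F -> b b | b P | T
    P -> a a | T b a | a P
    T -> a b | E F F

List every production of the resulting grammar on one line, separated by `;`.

Unit pairs: F ⇒* {T}.
Replace each nonterminal's rules with the union of the non-unit rules of every nonterminal it unit-derives.

E -> a b | P T; F -> b b | b P | a b | E F F; P -> a a | T b a | a P; T -> a b | E F F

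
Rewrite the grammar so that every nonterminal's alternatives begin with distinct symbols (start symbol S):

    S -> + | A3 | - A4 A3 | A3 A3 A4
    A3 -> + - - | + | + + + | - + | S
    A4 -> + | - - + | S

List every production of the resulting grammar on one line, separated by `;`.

S has alternatives sharing prefix 'A3': factor to S → A3 S' with S' → ε | A3 A4.
A3 has alternatives sharing prefix '+': factor to A3 → + A3' with A3' → - - | ε | + +.

S -> + | - A4 A3 | A3 S'; A3 -> - + | S | + A3'; A4 -> + | - - + | S; S' -> ε | A3 A4; A3' -> - - | ε | + +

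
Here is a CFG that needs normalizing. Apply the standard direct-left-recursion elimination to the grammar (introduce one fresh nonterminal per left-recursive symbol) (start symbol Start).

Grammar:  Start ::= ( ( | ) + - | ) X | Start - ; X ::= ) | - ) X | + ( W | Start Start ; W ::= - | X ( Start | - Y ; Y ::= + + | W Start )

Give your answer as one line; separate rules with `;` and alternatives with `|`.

Start ::= ( ( Start1 | ) + - Start1 | ) X Start1; X ::= ) | - ) X | + ( W | Start Start; W ::= - | X ( Start | - Y; Y ::= + + | W Start ); Start1 ::= - Start1 | epsilon

Start is directly left-recursive.
For Start: α = {-}, β = {( (, ) + -, ) X}. Rewrite as Start → β Start1 and Start1 → α Start1 | ε.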